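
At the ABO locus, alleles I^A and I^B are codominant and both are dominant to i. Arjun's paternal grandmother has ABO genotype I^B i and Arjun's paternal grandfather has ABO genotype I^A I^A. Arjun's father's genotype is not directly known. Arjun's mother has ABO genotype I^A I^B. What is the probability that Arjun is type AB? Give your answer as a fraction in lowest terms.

Arjun's father's ABO genotype from I^B i × I^A I^A: 1/2 I^A I^B, 1/2 I^A i.
Crossing each possibility with the mother I^A I^B and summing P(type AB): 1/2·1/2 + 1/2·1/4 = 3/8.

3/8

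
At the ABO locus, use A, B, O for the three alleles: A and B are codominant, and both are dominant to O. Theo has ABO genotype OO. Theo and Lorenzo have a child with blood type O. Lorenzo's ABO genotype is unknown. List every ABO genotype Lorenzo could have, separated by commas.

AO, BO, OO

For each candidate genotype of Lorenzo, check whether crossing it with OO can produce every observed child phenotype.
  AA → possible child types {A} ✗
  AB → possible child types {A, B} ✗
  AO → possible child types {O, A} ✓
  BB → possible child types {B} ✗
  BO → possible child types {O, B} ✓
  OO → possible child types {O} ✓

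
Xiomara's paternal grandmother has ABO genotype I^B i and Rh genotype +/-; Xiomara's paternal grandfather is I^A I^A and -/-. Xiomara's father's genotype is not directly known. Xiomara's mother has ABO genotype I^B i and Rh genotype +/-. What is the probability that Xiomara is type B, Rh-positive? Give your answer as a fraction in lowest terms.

Xiomara's father's ABO genotype from I^B i × I^A I^A: 1/2 I^A I^B, 1/2 I^A i.
Crossing each possibility with the mother I^B i and summing P(type B): 1/2·1/2 + 1/2·1/4 = 3/8.
Similarly for Rh via the father's Rh distribution: P(Rh+) = 5/8.
Independent loci: 3/8 × 5/8 = 15/64.

15/64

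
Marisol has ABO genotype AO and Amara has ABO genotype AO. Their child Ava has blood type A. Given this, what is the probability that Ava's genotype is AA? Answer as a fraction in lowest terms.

1/3

Cross AO × AO → 1/4 AA, 1/2 AO, 1/4 OO.
Type-A genotypes among offspring: AA (1/4), AO (1/2); total 3/4.
P(AA | type A) = (1/4) / (3/4) = 1/3.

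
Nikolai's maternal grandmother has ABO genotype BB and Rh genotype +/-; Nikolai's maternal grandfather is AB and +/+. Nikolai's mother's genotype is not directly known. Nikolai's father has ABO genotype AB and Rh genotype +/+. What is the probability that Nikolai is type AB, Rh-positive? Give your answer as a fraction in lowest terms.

Nikolai's mother's ABO genotype from BB × AB: 1/2 AB, 1/2 BB.
Crossing each possibility with the father AB and summing P(type AB): 1/2·1/2 + 1/2·1/2 = 1/2.
Similarly for Rh via the mother's Rh distribution: P(Rh+) = 1.
Independent loci: 1/2 × 1 = 1/2.

1/2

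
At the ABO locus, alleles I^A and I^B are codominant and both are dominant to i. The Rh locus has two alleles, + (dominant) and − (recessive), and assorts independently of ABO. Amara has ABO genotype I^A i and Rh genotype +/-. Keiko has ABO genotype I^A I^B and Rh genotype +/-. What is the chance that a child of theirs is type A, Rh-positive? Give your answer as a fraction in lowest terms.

ABO cross I^A i × I^A I^B → offspring phenotypes: 1/2 A, 1/4 B, 1/4 AB.
Rh cross +/- × +/- → 3/4 Rh+, 1/4 Rh-.
Independent loci: P(type A, Rh-positive) = 1/2 × 3/4 = 3/8.

3/8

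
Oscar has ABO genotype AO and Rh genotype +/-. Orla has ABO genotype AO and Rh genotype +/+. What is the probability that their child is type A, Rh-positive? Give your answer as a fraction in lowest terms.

3/4

ABO cross AO × AO → offspring phenotypes: 1/4 O, 3/4 A.
Rh cross +/- × +/+ → 1 Rh+.
Independent loci: P(type A, Rh-positive) = 3/4 × 1 = 3/4.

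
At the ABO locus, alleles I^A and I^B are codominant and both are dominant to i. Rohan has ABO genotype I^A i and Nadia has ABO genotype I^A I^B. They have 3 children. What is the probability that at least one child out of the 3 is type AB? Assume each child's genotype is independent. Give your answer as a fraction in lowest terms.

ABO cross I^A i × I^A I^B → 1/2 A, 1/4 B, 1/4 AB.
So P(type AB) = 1/4 per child.
P(none) = (3/4)^3 = 27/64; P(at least one) = 1 − 27/64 = 37/64.

37/64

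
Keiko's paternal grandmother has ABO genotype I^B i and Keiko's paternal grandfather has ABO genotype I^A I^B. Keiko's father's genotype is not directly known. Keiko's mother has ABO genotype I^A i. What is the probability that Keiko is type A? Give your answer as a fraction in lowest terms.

3/8

Keiko's father's ABO genotype from I^B i × I^A I^B: 1/4 I^A I^B, 1/4 I^A i, 1/4 I^B I^B, 1/4 I^B i.
Crossing each possibility with the mother I^A i and summing P(type A): 1/4·1/2 + 1/4·3/4 + 1/4·0 + 1/4·1/4 = 3/8.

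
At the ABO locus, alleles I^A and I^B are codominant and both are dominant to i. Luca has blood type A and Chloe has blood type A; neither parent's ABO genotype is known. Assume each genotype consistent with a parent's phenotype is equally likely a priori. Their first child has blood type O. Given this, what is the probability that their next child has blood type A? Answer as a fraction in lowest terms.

Possible genotypes: Luca ∈ {I^A I^A, I^A i}; Chloe ∈ {I^A I^A, I^A i}.
Weight each parental genotype pair by prior × P(type-O child):
  I^A i × I^A i: posterior weight 1; P(next child type A) = 3/4.
Weighted sum = 3/4.

3/4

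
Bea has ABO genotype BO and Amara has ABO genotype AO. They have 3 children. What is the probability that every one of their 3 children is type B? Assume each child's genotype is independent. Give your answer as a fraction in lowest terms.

ABO cross BO × AO → 1/4 O, 1/4 A, 1/4 B, 1/4 AB.
So P(type B) = 1/4 per child.
All 3 independent: (1/4)^3 = 1/64.

1/64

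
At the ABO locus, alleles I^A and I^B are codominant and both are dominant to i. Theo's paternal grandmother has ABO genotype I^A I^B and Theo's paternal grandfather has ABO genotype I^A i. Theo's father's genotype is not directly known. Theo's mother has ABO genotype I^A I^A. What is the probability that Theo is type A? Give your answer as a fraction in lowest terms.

Theo's father's ABO genotype from I^A I^B × I^A i: 1/4 I^A I^A, 1/4 I^A I^B, 1/4 I^A i, 1/4 I^B i.
Crossing each possibility with the mother I^A I^A and summing P(type A): 1/4·1 + 1/4·1/2 + 1/4·1 + 1/4·1/2 = 3/4.

3/4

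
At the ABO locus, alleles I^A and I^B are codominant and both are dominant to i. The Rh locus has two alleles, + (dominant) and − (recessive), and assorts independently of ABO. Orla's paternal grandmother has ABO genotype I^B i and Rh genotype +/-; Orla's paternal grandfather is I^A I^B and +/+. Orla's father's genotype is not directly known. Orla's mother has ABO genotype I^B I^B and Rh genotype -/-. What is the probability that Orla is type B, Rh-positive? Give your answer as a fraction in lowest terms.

Orla's father's ABO genotype from I^B i × I^A I^B: 1/4 I^A I^B, 1/4 I^A i, 1/4 I^B I^B, 1/4 I^B i.
Crossing each possibility with the mother I^B I^B and summing P(type B): 1/4·1/2 + 1/4·1/2 + 1/4·1 + 1/4·1 = 3/4.
Similarly for Rh via the father's Rh distribution: P(Rh+) = 3/4.
Independent loci: 3/4 × 3/4 = 9/16.

9/16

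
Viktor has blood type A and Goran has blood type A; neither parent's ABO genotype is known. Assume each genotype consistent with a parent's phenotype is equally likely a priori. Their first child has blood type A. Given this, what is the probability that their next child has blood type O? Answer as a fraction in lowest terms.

Possible genotypes: Viktor ∈ {I^A I^A, I^A i}; Goran ∈ {I^A I^A, I^A i}.
Weight each parental genotype pair by prior × P(type-A child):
  I^A I^A × I^A I^A: posterior weight 4/15; P(next child type O) = 0.
  I^A I^A × I^A i: posterior weight 4/15; P(next child type O) = 0.
  I^A i × I^A I^A: posterior weight 4/15; P(next child type O) = 0.
  I^A i × I^A i: posterior weight 1/5; P(next child type O) = 1/4.
Weighted sum = 1/20.

1/20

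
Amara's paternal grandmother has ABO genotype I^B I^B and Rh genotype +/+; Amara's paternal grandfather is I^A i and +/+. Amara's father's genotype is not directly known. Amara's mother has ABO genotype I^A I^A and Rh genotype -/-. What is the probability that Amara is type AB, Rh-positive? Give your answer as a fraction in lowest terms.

Amara's father's ABO genotype from I^B I^B × I^A i: 1/2 I^A I^B, 1/2 I^B i.
Crossing each possibility with the mother I^A I^A and summing P(type AB): 1/2·1/2 + 1/2·1/2 = 1/2.
Similarly for Rh via the father's Rh distribution: P(Rh+) = 1.
Independent loci: 1/2 × 1 = 1/2.

1/2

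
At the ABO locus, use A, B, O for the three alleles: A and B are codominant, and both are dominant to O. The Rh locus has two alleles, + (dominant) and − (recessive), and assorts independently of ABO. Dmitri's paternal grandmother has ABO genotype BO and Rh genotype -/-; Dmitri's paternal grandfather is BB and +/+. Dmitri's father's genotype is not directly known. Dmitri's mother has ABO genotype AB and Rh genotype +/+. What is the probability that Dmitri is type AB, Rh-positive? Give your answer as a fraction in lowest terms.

Dmitri's father's ABO genotype from BO × BB: 1/2 BB, 1/2 BO.
Crossing each possibility with the mother AB and summing P(type AB): 1/2·1/2 + 1/2·1/4 = 3/8.
Similarly for Rh via the father's Rh distribution: P(Rh+) = 1.
Independent loci: 3/8 × 1 = 3/8.

3/8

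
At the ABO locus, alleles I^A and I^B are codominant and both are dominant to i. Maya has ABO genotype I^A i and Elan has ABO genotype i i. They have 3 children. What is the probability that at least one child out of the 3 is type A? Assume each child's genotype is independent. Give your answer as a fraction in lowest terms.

7/8

ABO cross I^A i × i i → 1/2 O, 1/2 A.
So P(type A) = 1/2 per child.
P(none) = (1/2)^3 = 1/8; P(at least one) = 1 − 1/8 = 7/8.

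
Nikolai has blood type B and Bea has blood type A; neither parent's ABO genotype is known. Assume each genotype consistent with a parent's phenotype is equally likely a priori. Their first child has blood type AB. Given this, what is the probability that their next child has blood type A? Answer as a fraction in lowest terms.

Possible genotypes: Nikolai ∈ {I^B I^B, I^B i}; Bea ∈ {I^A I^A, I^A i}.
Weight each parental genotype pair by prior × P(type-AB child):
  I^B I^B × I^A I^A: posterior weight 4/9; P(next child type A) = 0.
  I^B I^B × I^A i: posterior weight 2/9; P(next child type A) = 0.
  I^B i × I^A I^A: posterior weight 2/9; P(next child type A) = 1/2.
  I^B i × I^A i: posterior weight 1/9; P(next child type A) = 1/4.
Weighted sum = 5/36.

5/36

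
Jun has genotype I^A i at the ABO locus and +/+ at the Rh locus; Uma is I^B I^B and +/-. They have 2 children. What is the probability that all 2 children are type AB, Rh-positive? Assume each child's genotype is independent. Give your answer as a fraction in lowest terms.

ABO cross I^A i × I^B I^B → 1/2 B, 1/2 AB.
Rh cross +/+ × +/- → 1 Rh+; so P(type AB, Rh-positive) = 1/2 × 1 = 1/2 per child.
All 2 independent: (1/2)^2 = 1/4.

1/4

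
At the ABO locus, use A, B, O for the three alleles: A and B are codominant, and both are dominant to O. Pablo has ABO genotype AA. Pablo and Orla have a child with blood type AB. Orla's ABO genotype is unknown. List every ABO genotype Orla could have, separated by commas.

AB, BB, BO

For each candidate genotype of Orla, check whether crossing it with AA can produce every observed child phenotype.
  AA → possible child types {A} ✗
  AB → possible child types {A, AB} ✓
  AO → possible child types {A} ✗
  BB → possible child types {AB} ✓
  BO → possible child types {A, AB} ✓
  OO → possible child types {A} ✗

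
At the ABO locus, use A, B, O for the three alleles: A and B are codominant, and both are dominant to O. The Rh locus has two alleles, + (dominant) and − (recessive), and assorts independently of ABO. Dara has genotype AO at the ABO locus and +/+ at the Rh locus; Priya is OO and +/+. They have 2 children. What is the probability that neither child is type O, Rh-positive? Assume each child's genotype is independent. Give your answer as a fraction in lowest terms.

ABO cross AO × OO → 1/2 O, 1/2 A.
Rh cross +/+ × +/+ → 1 Rh+; so P(type O, Rh-positive) = 1/2 × 1 = 1/2 per child.
P(not type O, Rh-positive) = 1/2 for one child; (1/2)^2 = 1/4.

1/4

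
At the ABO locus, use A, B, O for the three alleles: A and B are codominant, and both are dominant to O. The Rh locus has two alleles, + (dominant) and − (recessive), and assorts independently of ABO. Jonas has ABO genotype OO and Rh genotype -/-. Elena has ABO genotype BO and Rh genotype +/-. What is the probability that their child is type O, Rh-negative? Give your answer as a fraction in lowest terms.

ABO cross OO × BO → offspring phenotypes: 1/2 O, 1/2 B.
Rh cross -/- × +/- → 1/2 Rh+, 1/2 Rh-.
Independent loci: P(type O, Rh-negative) = 1/2 × 1/2 = 1/4.

1/4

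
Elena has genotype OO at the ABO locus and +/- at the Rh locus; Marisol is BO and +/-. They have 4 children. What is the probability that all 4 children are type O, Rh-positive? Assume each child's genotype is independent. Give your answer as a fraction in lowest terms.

81/4096

ABO cross OO × BO → 1/2 O, 1/2 B.
Rh cross +/- × +/- → 3/4 Rh+, 1/4 Rh-; so P(type O, Rh-positive) = 1/2 × 3/4 = 3/8 per child.
All 4 independent: (3/8)^4 = 81/4096.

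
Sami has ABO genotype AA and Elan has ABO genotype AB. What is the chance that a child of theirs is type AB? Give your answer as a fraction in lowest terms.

1/2

ABO cross AA × AB → offspring phenotypes: 1/2 A, 1/2 AB.
So P(type AB) = 1/2.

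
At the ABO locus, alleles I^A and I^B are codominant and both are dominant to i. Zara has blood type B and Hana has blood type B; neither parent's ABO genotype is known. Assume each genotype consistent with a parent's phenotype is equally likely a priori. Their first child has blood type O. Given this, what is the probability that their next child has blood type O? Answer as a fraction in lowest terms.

1/4

Possible genotypes: Zara ∈ {I^B I^B, I^B i}; Hana ∈ {I^B I^B, I^B i}.
Weight each parental genotype pair by prior × P(type-O child):
  I^B i × I^B i: posterior weight 1; P(next child type O) = 1/4.
Weighted sum = 1/4.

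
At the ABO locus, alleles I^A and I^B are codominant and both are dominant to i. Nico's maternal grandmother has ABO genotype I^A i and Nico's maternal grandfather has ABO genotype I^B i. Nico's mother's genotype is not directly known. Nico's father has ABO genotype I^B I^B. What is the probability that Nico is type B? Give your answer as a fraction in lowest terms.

3/4

Nico's mother's ABO genotype from I^A i × I^B i: 1/4 I^A I^B, 1/4 I^A i, 1/4 I^B i, 1/4 i i.
Crossing each possibility with the father I^B I^B and summing P(type B): 1/4·1/2 + 1/4·1/2 + 1/4·1 + 1/4·1 = 3/4.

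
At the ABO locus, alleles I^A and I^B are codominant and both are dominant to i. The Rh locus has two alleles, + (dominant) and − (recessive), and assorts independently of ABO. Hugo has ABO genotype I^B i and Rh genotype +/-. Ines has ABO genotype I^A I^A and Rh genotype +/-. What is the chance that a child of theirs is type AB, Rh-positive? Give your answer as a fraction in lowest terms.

3/8

ABO cross I^B i × I^A I^A → offspring phenotypes: 1/2 A, 1/2 AB.
Rh cross +/- × +/- → 3/4 Rh+, 1/4 Rh-.
Independent loci: P(type AB, Rh-positive) = 1/2 × 3/4 = 3/8.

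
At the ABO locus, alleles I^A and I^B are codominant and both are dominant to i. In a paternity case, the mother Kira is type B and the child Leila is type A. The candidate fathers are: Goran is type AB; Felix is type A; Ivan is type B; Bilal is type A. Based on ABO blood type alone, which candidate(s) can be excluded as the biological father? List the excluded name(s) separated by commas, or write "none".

A candidate is excluded only if no genotype consistent with his phenotype could produce a type A child with a type B mother.
Ivan (type B): no genotype consistent with that phenotype can produce a type-A child with a type-B mother.

Ivan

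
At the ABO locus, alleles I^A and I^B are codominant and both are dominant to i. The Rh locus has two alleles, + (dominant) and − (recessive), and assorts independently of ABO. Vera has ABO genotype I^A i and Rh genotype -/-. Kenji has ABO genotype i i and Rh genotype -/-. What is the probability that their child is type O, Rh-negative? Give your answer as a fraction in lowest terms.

1/2

ABO cross I^A i × i i → offspring phenotypes: 1/2 O, 1/2 A.
Rh cross -/- × -/- → 1 Rh-.
Independent loci: P(type O, Rh-negative) = 1/2 × 1 = 1/2.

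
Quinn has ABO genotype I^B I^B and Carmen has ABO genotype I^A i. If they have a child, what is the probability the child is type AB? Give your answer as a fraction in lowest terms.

ABO cross I^B I^B × I^A i → offspring phenotypes: 1/2 B, 1/2 AB.
So P(type AB) = 1/2.

1/2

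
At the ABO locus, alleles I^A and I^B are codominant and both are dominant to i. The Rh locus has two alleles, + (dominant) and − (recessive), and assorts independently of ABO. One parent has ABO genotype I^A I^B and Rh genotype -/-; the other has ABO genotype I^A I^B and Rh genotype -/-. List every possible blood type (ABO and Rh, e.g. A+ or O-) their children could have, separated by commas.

A-, B-, AB-

Gametes from I^A I^B × I^A I^B give offspring ABO genotypes I^A I^A, I^A I^B, I^B I^B, i.e. phenotypes A, B, AB.
Rh cross -/- × -/- → phenotypes Rh-.
Combining independently: A-, B-, AB-.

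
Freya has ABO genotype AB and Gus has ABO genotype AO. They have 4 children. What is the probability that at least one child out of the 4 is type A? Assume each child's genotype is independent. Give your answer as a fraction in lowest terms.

15/16

ABO cross AB × AO → 1/2 A, 1/4 B, 1/4 AB.
So P(type A) = 1/2 per child.
P(none) = (1/2)^4 = 1/16; P(at least one) = 1 − 1/16 = 15/16.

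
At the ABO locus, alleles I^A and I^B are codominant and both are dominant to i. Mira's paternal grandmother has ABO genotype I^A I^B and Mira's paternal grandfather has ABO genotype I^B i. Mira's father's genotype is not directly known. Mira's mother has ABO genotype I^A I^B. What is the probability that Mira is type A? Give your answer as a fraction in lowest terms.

Mira's father's ABO genotype from I^A I^B × I^B i: 1/4 I^A I^B, 1/4 I^A i, 1/4 I^B I^B, 1/4 I^B i.
Crossing each possibility with the mother I^A I^B and summing P(type A): 1/4·1/4 + 1/4·1/2 + 1/4·0 + 1/4·1/4 = 1/4.

1/4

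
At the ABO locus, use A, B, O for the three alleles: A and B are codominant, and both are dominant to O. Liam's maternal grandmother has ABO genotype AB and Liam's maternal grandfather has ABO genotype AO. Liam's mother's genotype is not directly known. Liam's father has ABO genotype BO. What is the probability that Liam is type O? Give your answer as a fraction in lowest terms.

Liam's mother's ABO genotype from AB × AO: 1/4 AA, 1/4 AB, 1/4 AO, 1/4 BO.
Crossing each possibility with the father BO and summing P(type O): 1/4·0 + 1/4·0 + 1/4·1/4 + 1/4·1/4 = 1/8.

1/8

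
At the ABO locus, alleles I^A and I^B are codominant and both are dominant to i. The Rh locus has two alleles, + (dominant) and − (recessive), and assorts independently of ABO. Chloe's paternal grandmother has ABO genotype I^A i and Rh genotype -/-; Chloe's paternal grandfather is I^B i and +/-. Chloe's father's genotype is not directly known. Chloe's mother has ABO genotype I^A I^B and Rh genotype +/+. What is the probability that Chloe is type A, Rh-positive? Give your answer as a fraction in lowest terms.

Chloe's father's ABO genotype from I^A i × I^B i: 1/4 I^A I^B, 1/4 I^A i, 1/4 I^B i, 1/4 i i.
Crossing each possibility with the mother I^A I^B and summing P(type A): 1/4·1/4 + 1/4·1/2 + 1/4·1/4 + 1/4·1/2 = 3/8.
Similarly for Rh via the father's Rh distribution: P(Rh+) = 1.
Independent loci: 3/8 × 1 = 3/8.

3/8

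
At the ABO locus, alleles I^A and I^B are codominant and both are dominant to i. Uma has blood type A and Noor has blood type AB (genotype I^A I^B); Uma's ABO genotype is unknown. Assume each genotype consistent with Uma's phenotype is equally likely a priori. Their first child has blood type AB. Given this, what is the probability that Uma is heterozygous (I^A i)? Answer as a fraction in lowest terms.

Possible genotypes: Uma ∈ {I^A I^A, I^A i}; Noor ∈ {I^A I^B}.
Weight each parental genotype pair by prior × P(type-AB child):
  I^A I^A × I^A I^B: posterior weight 2/3.
  I^A i × I^A I^B: posterior weight 1/3.
Sum the posterior weight over pairs where Uma is I^A i: 1/3.

1/3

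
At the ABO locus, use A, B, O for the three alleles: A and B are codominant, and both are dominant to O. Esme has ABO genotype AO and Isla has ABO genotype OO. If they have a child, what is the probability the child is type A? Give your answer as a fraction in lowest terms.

1/2

ABO cross AO × OO → offspring phenotypes: 1/2 O, 1/2 A.
So P(type A) = 1/2.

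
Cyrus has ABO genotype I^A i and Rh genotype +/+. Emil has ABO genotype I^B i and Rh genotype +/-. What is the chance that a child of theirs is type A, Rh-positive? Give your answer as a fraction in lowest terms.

1/4

ABO cross I^A i × I^B i → offspring phenotypes: 1/4 O, 1/4 A, 1/4 B, 1/4 AB.
Rh cross +/+ × +/- → 1 Rh+.
Independent loci: P(type A, Rh-positive) = 1/4 × 1 = 1/4.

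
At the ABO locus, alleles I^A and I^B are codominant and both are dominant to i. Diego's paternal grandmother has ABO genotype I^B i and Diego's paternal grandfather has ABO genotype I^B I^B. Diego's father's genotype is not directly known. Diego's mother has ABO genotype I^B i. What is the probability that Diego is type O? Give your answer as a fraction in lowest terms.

1/8

Diego's father's ABO genotype from I^B i × I^B I^B: 1/2 I^B I^B, 1/2 I^B i.
Crossing each possibility with the mother I^B i and summing P(type O): 1/2·0 + 1/2·1/4 = 1/8.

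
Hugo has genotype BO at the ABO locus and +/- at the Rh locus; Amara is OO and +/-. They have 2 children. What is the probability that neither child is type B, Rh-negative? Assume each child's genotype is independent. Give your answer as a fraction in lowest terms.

ABO cross BO × OO → 1/2 O, 1/2 B.
Rh cross +/- × +/- → 3/4 Rh+, 1/4 Rh-; so P(type B, Rh-negative) = 1/2 × 1/4 = 1/8 per child.
P(not type B, Rh-negative) = 7/8 for one child; (7/8)^2 = 49/64.

49/64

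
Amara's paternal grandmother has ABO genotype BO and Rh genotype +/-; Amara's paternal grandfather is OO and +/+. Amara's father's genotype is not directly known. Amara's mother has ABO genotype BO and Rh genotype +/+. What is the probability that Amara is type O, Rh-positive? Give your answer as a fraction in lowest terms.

3/8

Amara's father's ABO genotype from BO × OO: 1/2 BO, 1/2 OO.
Crossing each possibility with the mother BO and summing P(type O): 1/2·1/4 + 1/2·1/2 = 3/8.
Similarly for Rh via the father's Rh distribution: P(Rh+) = 1.
Independent loci: 3/8 × 1 = 3/8.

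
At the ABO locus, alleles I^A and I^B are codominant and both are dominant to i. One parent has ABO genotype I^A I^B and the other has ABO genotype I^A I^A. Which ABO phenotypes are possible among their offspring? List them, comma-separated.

A, AB

Gametes from I^A I^B × I^A I^A give offspring ABO genotypes I^A I^A, I^A I^B, i.e. phenotypes A, AB.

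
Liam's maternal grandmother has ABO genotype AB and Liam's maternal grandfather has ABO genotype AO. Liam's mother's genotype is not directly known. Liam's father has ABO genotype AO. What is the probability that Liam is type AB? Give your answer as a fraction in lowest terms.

Liam's mother's ABO genotype from AB × AO: 1/4 AA, 1/4 AB, 1/4 AO, 1/4 BO.
Crossing each possibility with the father AO and summing P(type AB): 1/4·0 + 1/4·1/4 + 1/4·0 + 1/4·1/4 = 1/8.

1/8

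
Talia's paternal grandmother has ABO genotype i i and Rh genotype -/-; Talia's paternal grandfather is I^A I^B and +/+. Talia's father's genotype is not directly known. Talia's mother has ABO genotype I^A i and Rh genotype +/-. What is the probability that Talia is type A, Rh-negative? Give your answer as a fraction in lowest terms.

Talia's father's ABO genotype from i i × I^A I^B: 1/2 I^A i, 1/2 I^B i.
Crossing each possibility with the mother I^A i and summing P(type A): 1/2·3/4 + 1/2·1/4 = 1/2.
Similarly for Rh via the father's Rh distribution: P(Rh-) = 1/4.
Independent loci: 1/2 × 1/4 = 1/8.

1/8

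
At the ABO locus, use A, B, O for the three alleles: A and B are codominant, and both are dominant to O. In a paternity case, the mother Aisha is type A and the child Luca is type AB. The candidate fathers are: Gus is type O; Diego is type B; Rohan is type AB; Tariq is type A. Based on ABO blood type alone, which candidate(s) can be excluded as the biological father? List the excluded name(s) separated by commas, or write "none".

Gus, Tariq

A candidate is excluded only if no genotype consistent with his phenotype could produce a type AB child with a type A mother.
Gus (type O): no genotype consistent with that phenotype can produce a type-AB child with a type-A mother.
Tariq (type A): no genotype consistent with that phenotype can produce a type-AB child with a type-A mother.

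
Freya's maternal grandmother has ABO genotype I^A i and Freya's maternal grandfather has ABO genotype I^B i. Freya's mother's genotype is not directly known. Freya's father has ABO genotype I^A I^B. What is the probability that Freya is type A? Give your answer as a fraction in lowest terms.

Freya's mother's ABO genotype from I^A i × I^B i: 1/4 I^A I^B, 1/4 I^A i, 1/4 I^B i, 1/4 i i.
Crossing each possibility with the father I^A I^B and summing P(type A): 1/4·1/4 + 1/4·1/2 + 1/4·1/4 + 1/4·1/2 = 3/8.

3/8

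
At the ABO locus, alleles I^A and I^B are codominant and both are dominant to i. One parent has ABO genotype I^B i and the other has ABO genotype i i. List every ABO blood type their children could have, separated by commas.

O, B

Gametes from I^B i × i i give offspring ABO genotypes I^B i, i i, i.e. phenotypes O, B.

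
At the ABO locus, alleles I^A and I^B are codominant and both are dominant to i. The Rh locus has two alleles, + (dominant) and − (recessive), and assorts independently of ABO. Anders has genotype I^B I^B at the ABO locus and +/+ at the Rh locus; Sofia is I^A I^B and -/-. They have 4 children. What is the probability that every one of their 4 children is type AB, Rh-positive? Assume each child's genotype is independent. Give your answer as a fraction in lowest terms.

1/16

ABO cross I^B I^B × I^A I^B → 1/2 B, 1/2 AB.
Rh cross +/+ × -/- → 1 Rh+; so P(type AB, Rh-positive) = 1/2 × 1 = 1/2 per child.
All 4 independent: (1/2)^4 = 1/16.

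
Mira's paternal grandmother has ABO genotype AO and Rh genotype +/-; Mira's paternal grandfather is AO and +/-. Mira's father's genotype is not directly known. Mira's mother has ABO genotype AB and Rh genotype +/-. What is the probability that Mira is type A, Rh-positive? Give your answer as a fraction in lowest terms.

Mira's father's ABO genotype from AO × AO: 1/4 AA, 1/2 AO, 1/4 OO.
Crossing each possibility with the mother AB and summing P(type A): 1/4·1/2 + 1/2·1/2 + 1/4·1/2 = 1/2.
Similarly for Rh via the father's Rh distribution: P(Rh+) = 3/4.
Independent loci: 1/2 × 3/4 = 3/8.

3/8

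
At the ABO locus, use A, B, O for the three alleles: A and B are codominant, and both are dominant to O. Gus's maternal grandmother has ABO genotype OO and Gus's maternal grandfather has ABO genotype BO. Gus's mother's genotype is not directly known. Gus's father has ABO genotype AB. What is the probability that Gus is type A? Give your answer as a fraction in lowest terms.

Gus's mother's ABO genotype from OO × BO: 1/2 BO, 1/2 OO.
Crossing each possibility with the father AB and summing P(type A): 1/2·1/4 + 1/2·1/2 = 3/8.

3/8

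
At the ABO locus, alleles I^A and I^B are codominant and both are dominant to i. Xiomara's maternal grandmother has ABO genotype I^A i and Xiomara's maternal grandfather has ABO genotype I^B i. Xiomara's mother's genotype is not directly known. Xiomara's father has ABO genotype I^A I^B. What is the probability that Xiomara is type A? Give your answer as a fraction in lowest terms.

3/8

Xiomara's mother's ABO genotype from I^A i × I^B i: 1/4 I^A I^B, 1/4 I^A i, 1/4 I^B i, 1/4 i i.
Crossing each possibility with the father I^A I^B and summing P(type A): 1/4·1/4 + 1/4·1/2 + 1/4·1/4 + 1/4·1/2 = 3/8.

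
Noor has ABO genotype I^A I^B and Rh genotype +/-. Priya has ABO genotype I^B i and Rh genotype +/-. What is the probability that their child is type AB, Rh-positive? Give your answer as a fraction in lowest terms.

ABO cross I^A I^B × I^B i → offspring phenotypes: 1/4 A, 1/2 B, 1/4 AB.
Rh cross +/- × +/- → 3/4 Rh+, 1/4 Rh-.
Independent loci: P(type AB, Rh-positive) = 1/4 × 3/4 = 3/16.

3/16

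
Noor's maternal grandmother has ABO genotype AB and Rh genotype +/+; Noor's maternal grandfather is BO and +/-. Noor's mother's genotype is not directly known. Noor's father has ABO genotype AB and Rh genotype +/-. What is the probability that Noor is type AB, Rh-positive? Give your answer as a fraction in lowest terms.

21/64

Noor's mother's ABO genotype from AB × BO: 1/4 AB, 1/4 AO, 1/4 BB, 1/4 BO.
Crossing each possibility with the father AB and summing P(type AB): 1/4·1/2 + 1/4·1/4 + 1/4·1/2 + 1/4·1/4 = 3/8.
Similarly for Rh via the mother's Rh distribution: P(Rh+) = 7/8.
Independent loci: 3/8 × 7/8 = 21/64.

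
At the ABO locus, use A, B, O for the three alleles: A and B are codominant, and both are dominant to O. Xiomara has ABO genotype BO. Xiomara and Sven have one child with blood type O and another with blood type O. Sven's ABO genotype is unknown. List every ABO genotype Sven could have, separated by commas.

AO, BO, OO

For each candidate genotype of Sven, check whether crossing it with BO can produce every observed child phenotype.
  AA → possible child types {A, AB} ✗
  AB → possible child types {A, B, AB} ✗
  AO → possible child types {O, A, B, AB} ✓
  BB → possible child types {B} ✗
  BO → possible child types {O, B} ✓
  OO → possible child types {O, B} ✓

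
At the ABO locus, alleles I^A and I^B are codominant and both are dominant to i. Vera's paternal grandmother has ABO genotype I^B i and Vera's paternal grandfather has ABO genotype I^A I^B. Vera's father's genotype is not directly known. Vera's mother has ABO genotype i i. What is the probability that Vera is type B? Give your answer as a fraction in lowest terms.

1/2

Vera's father's ABO genotype from I^B i × I^A I^B: 1/4 I^A I^B, 1/4 I^A i, 1/4 I^B I^B, 1/4 I^B i.
Crossing each possibility with the mother i i and summing P(type B): 1/4·1/2 + 1/4·0 + 1/4·1 + 1/4·1/2 = 1/2.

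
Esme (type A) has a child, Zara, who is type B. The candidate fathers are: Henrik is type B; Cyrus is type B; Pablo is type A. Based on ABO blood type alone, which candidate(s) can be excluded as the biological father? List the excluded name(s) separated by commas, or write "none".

A candidate is excluded only if no genotype consistent with his phenotype could produce a type B child with a type A mother.
Pablo (type A): no genotype consistent with that phenotype can produce a type-B child with a type-A mother.

Pablo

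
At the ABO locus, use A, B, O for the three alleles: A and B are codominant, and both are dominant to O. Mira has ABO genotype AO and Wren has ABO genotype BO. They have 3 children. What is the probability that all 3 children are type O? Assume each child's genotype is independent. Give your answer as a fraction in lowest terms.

ABO cross AO × BO → 1/4 O, 1/4 A, 1/4 B, 1/4 AB.
So P(type O) = 1/4 per child.
All 3 independent: (1/4)^3 = 1/64.

1/64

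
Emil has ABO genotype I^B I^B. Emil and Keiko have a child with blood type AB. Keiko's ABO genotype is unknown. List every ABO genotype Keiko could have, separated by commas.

I^A I^A, I^A I^B, I^A i

For each candidate genotype of Keiko, check whether crossing it with I^B I^B can produce every observed child phenotype.
  I^A I^A → possible child types {AB} ✓
  I^A I^B → possible child types {B, AB} ✓
  I^A i → possible child types {B, AB} ✓
  I^B I^B → possible child types {B} ✗
  I^B i → possible child types {B} ✗
  i i → possible child types {B} ✗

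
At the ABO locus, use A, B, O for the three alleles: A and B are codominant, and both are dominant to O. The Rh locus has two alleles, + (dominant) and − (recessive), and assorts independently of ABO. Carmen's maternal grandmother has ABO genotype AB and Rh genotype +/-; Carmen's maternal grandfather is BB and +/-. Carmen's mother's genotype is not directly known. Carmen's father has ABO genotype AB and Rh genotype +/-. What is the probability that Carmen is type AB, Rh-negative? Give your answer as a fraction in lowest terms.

Carmen's mother's ABO genotype from AB × BB: 1/2 AB, 1/2 BB.
Crossing each possibility with the father AB and summing P(type AB): 1/2·1/2 + 1/2·1/2 = 1/2.
Similarly for Rh via the mother's Rh distribution: P(Rh-) = 1/4.
Independent loci: 1/2 × 1/4 = 1/8.

1/8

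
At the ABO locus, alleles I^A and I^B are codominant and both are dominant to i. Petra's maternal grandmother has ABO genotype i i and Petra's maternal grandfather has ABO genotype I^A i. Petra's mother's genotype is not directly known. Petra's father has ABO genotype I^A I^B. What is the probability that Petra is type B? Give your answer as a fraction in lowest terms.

Petra's mother's ABO genotype from i i × I^A i: 1/2 I^A i, 1/2 i i.
Crossing each possibility with the father I^A I^B and summing P(type B): 1/2·1/4 + 1/2·1/2 = 3/8.

3/8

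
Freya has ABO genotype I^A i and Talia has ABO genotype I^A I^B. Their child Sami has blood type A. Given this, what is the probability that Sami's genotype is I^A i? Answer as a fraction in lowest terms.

Cross I^A i × I^A I^B → 1/4 I^A I^A, 1/4 I^A I^B, 1/4 I^A i, 1/4 I^B i.
Type-A genotypes among offspring: I^A I^A (1/4), I^A i (1/4); total 1/2.
P(I^A i | type A) = (1/4) / (1/2) = 1/2.

1/2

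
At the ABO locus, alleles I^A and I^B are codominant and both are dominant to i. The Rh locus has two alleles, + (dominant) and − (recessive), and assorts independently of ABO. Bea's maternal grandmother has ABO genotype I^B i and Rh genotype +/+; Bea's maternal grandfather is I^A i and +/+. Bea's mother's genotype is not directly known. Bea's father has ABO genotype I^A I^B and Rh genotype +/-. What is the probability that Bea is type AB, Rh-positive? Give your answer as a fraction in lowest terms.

Bea's mother's ABO genotype from I^B i × I^A i: 1/4 I^A I^B, 1/4 I^A i, 1/4 I^B i, 1/4 i i.
Crossing each possibility with the father I^A I^B and summing P(type AB): 1/4·1/2 + 1/4·1/4 + 1/4·1/4 + 1/4·0 = 1/4.
Similarly for Rh via the mother's Rh distribution: P(Rh+) = 1.
Independent loci: 1/4 × 1 = 1/4.

1/4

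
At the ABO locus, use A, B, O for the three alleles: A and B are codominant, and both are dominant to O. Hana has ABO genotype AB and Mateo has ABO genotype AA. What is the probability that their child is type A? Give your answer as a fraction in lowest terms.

ABO cross AB × AA → offspring phenotypes: 1/2 A, 1/2 AB.
So P(type A) = 1/2.

1/2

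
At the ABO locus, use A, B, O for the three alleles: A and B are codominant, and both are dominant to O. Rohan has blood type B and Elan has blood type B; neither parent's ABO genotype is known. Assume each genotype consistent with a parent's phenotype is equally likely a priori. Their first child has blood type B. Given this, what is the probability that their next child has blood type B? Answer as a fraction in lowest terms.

19/20

Possible genotypes: Rohan ∈ {BB, BO}; Elan ∈ {BB, BO}.
Weight each parental genotype pair by prior × P(type-B child):
  BB × BB: posterior weight 4/15; P(next child type B) = 1.
  BB × BO: posterior weight 4/15; P(next child type B) = 1.
  BO × BB: posterior weight 4/15; P(next child type B) = 1.
  BO × BO: posterior weight 1/5; P(next child type B) = 3/4.
Weighted sum = 19/20.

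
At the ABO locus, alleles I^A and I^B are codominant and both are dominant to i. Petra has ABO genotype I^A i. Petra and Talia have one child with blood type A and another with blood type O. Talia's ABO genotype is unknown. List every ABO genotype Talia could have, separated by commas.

For each candidate genotype of Talia, check whether crossing it with I^A i can produce every observed child phenotype.
  I^A I^A → possible child types {A} ✗
  I^A I^B → possible child types {A, B, AB} ✗
  I^A i → possible child types {O, A} ✓
  I^B I^B → possible child types {B, AB} ✗
  I^B i → possible child types {O, A, B, AB} ✓
  i i → possible child types {O, A} ✓

I^A i, I^B i, i i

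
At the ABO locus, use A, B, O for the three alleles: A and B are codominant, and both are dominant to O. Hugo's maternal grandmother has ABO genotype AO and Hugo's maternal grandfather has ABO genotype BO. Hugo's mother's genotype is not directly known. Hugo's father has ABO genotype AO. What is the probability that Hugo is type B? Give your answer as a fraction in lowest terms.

1/8

Hugo's mother's ABO genotype from AO × BO: 1/4 AB, 1/4 AO, 1/4 BO, 1/4 OO.
Crossing each possibility with the father AO and summing P(type B): 1/4·1/4 + 1/4·0 + 1/4·1/4 + 1/4·0 = 1/8.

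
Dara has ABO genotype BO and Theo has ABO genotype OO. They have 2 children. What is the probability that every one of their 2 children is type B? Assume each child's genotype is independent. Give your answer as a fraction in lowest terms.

ABO cross BO × OO → 1/2 O, 1/2 B.
So P(type B) = 1/2 per child.
All 2 independent: (1/2)^2 = 1/4.

1/4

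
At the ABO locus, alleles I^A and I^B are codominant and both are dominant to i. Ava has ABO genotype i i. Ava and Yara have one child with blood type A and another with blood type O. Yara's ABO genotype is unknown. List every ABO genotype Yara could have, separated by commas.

For each candidate genotype of Yara, check whether crossing it with i i can produce every observed child phenotype.
  I^A I^A → possible child types {A} ✗
  I^A I^B → possible child types {A, B} ✗
  I^A i → possible child types {O, A} ✓
  I^B I^B → possible child types {B} ✗
  I^B i → possible child types {O, B} ✗
  i i → possible child types {O} ✗

I^A i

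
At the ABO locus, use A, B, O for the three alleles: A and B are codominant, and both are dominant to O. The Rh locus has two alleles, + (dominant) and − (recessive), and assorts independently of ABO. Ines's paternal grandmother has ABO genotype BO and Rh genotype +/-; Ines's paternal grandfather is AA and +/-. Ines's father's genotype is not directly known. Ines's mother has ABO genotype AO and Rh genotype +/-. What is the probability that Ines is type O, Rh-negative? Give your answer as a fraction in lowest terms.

Ines's father's ABO genotype from BO × AA: 1/2 AB, 1/2 AO.
Crossing each possibility with the mother AO and summing P(type O): 1/2·0 + 1/2·1/4 = 1/8.
Similarly for Rh via the father's Rh distribution: P(Rh-) = 1/4.
Independent loci: 1/8 × 1/4 = 1/32.

1/32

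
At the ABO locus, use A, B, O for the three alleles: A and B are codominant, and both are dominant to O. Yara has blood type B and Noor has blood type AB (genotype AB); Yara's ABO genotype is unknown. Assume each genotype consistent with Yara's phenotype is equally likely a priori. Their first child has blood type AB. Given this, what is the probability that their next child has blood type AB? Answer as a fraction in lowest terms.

5/12

Possible genotypes: Yara ∈ {BB, BO}; Noor ∈ {AB}.
Weight each parental genotype pair by prior × P(type-AB child):
  BB × AB: posterior weight 2/3; P(next child type AB) = 1/2.
  BO × AB: posterior weight 1/3; P(next child type AB) = 1/4.
Weighted sum = 5/12.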